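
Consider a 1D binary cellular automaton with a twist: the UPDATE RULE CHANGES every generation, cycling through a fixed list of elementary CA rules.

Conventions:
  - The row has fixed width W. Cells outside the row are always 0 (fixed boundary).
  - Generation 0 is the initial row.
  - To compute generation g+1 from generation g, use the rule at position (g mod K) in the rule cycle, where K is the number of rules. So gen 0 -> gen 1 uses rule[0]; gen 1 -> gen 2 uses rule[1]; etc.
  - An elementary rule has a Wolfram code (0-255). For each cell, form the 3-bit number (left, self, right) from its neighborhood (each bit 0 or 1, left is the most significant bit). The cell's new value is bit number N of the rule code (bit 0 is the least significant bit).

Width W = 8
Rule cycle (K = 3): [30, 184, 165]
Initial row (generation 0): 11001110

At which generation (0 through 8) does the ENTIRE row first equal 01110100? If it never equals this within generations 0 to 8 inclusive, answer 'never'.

Gen 0: 11001110
Gen 1 (rule 30): 10111001
Gen 2 (rule 184): 01110100
Gen 3 (rule 165): 00101101
Gen 4 (rule 30): 01101001
Gen 5 (rule 184): 01010100
Gen 6 (rule 165): 01111101
Gen 7 (rule 30): 11000001
Gen 8 (rule 184): 10100000

Answer: 2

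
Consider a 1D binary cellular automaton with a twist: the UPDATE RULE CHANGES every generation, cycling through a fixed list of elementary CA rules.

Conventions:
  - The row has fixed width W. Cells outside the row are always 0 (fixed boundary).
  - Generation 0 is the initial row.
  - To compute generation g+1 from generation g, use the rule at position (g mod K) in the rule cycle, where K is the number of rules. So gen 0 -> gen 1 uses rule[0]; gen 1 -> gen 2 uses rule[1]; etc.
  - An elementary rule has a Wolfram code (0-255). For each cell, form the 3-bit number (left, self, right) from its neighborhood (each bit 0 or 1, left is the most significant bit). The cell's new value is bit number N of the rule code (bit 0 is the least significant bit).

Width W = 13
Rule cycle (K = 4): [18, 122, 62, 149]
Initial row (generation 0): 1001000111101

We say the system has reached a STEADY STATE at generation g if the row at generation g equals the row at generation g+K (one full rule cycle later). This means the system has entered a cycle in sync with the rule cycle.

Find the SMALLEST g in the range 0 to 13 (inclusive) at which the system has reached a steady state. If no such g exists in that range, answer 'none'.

Gen 0: 1001000111101
Gen 1 (rule 18): 0110101000000
Gen 2 (rule 122): 1111010100000
Gen 3 (rule 62): 1000111110000
Gen 4 (rule 149): 1110011101111
Gen 5 (rule 18): 0001100000000
Gen 6 (rule 122): 0011110000000
Gen 7 (rule 62): 0110001000000
Gen 8 (rule 149): 0001101111111
Gen 9 (rule 18): 0010000000000
Gen 10 (rule 122): 0101000000000
Gen 11 (rule 62): 1111100000000
Gen 12 (rule 149): 0111011111111
Gen 13 (rule 18): 1000000000000
Gen 14 (rule 122): 0100000000000
Gen 15 (rule 62): 1110000000000
Gen 16 (rule 149): 0101111111111
Gen 17 (rule 18): 1000000000000

Answer: 13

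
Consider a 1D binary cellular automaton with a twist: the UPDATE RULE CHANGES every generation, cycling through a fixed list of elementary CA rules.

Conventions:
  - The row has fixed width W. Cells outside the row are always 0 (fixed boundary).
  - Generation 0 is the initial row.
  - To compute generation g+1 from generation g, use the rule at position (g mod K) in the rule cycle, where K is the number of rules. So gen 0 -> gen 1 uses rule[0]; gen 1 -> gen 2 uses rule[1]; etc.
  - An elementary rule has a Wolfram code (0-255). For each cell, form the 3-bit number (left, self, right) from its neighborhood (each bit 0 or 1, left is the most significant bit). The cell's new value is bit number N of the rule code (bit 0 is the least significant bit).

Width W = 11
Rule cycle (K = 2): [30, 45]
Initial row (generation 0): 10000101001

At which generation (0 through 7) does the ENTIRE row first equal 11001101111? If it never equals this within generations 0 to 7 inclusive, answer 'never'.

Gen 0: 10000101001
Gen 1 (rule 30): 11001101111
Gen 2 (rule 45): 10001011000
Gen 3 (rule 30): 11011010100
Gen 4 (rule 45): 10110111101
Gen 5 (rule 30): 10100100001
Gen 6 (rule 45): 11100101101
Gen 7 (rule 30): 10011101001

Answer: 1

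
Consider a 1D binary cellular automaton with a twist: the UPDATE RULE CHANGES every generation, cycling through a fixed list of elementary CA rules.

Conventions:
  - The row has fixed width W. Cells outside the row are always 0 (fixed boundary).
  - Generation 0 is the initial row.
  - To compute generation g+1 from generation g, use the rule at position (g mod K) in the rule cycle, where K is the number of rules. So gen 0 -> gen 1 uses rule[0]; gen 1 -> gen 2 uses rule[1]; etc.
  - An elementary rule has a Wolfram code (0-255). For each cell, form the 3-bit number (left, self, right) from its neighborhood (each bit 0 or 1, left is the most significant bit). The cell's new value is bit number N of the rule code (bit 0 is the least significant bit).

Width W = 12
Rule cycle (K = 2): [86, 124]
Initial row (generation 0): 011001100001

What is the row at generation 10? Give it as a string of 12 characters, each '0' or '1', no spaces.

Gen 0: 011001100001
Gen 1 (rule 86): 101110110011
Gen 2 (rule 124): 111011111011
Gen 3 (rule 86): 001000001001
Gen 4 (rule 124): 001100001101
Gen 5 (rule 86): 010110010101
Gen 6 (rule 124): 011111011111
Gen 7 (rule 86): 100001000001
Gen 8 (rule 124): 110001100001
Gen 9 (rule 86): 011010110011
Gen 10 (rule 124): 011111111011

Answer: 011111111011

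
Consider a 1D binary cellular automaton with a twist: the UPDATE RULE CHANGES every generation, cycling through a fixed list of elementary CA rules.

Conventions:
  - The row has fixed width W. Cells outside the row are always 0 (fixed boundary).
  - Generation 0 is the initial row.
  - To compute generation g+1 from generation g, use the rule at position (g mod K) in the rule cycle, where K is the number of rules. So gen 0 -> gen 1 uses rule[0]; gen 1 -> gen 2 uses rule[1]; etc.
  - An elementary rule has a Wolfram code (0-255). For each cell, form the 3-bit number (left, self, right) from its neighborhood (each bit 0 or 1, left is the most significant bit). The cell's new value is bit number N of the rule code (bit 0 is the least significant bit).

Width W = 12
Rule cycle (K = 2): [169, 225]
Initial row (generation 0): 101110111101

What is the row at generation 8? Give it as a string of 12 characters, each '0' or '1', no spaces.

Gen 0: 101110111101
Gen 1 (rule 169): 011101111010
Gen 2 (rule 225): 001110111100
Gen 3 (rule 169): 101101111001
Gen 4 (rule 225): 010110111000
Gen 5 (rule 169): 001101110011
Gen 6 (rule 225): 100110110001
Gen 7 (rule 169): 000101100100
Gen 8 (rule 225): 110010100001

Answer: 110010100001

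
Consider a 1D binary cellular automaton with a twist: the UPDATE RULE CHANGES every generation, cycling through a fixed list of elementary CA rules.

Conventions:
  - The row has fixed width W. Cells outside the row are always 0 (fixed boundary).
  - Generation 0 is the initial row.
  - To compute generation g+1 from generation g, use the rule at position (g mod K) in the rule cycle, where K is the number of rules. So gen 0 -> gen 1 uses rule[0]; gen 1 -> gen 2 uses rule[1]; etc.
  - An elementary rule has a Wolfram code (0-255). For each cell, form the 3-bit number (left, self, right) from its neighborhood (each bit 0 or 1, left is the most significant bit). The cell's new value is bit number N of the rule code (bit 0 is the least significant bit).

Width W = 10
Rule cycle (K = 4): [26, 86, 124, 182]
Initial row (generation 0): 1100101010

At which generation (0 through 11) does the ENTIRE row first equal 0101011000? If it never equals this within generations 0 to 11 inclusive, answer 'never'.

Answer: never

Derivation:
Gen 0: 1100101010
Gen 1 (rule 26): 1011000001
Gen 2 (rule 86): 1001100011
Gen 3 (rule 124): 1101110011
Gen 4 (rule 182): 0010101100
Gen 5 (rule 26): 0100001010
Gen 6 (rule 86): 1110011011
Gen 7 (rule 124): 1011011111
Gen 8 (rule 182): 1100101110
Gen 9 (rule 26): 1011001001
Gen 10 (rule 86): 1001111111
Gen 11 (rule 124): 1101000001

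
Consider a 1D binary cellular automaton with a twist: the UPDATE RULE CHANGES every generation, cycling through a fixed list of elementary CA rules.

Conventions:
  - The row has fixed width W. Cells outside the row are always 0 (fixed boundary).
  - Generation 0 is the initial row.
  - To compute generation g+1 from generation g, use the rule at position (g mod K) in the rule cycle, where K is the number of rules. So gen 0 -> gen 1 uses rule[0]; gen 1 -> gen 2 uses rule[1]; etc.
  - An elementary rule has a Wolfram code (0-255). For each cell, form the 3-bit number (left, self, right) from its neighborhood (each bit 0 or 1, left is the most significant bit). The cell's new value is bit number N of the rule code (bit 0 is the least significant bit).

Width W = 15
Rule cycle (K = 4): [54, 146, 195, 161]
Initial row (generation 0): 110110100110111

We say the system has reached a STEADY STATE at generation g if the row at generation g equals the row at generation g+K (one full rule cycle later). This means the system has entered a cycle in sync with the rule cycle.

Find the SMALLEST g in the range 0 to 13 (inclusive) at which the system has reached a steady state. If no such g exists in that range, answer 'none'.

Gen 0: 110110100110111
Gen 1 (rule 54): 001001111001000
Gen 2 (rule 146): 010110110110100
Gen 3 (rule 195): 100010010010001
Gen 4 (rule 161): 001000000000100
Gen 5 (rule 54): 011100000001110
Gen 6 (rule 146): 101010000010101
Gen 7 (rule 195): 000000111100000
Gen 8 (rule 161): 111110011001111
Gen 9 (rule 54): 000001100110000
Gen 10 (rule 146): 000010011001000
Gen 11 (rule 195): 111100101010011
Gen 12 (rule 161): 011000010100000
Gen 13 (rule 54): 100100111110000
Gen 14 (rule 146): 011011011101000
Gen 15 (rule 195): 101001001100011
Gen 16 (rule 161): 010000000001000
Gen 17 (rule 54): 111000000011100

Answer: none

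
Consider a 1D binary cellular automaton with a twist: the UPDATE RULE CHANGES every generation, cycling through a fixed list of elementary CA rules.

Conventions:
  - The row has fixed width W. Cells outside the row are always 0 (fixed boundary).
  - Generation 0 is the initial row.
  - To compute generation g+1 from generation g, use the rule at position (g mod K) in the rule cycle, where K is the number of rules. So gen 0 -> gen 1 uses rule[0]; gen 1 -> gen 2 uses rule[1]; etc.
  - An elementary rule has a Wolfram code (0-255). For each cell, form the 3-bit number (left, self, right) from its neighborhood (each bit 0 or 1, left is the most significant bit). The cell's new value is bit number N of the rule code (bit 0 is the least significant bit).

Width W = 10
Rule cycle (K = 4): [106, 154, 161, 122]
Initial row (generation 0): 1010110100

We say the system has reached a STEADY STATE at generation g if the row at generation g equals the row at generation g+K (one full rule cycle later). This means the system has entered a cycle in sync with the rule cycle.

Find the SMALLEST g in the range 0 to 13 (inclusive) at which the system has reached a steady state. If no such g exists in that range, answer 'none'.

Answer: none

Derivation:
Gen 0: 1010110100
Gen 1 (rule 106): 0101111000
Gen 2 (rule 154): 1001110100
Gen 3 (rule 161): 0000101001
Gen 4 (rule 122): 0001010110
Gen 5 (rule 106): 0010101110
Gen 6 (rule 154): 0100001101
Gen 7 (rule 161): 0001100010
Gen 8 (rule 122): 0011110101
Gen 9 (rule 106): 0110011010
Gen 10 (rule 154): 1101110001
Gen 11 (rule 161): 0010100100
Gen 12 (rule 122): 0101011010
Gen 13 (rule 106): 1010111100
Gen 14 (rule 154): 0000111010
Gen 15 (rule 161): 1110010100
Gen 16 (rule 122): 1011101010
Gen 17 (rule 106): 0110110100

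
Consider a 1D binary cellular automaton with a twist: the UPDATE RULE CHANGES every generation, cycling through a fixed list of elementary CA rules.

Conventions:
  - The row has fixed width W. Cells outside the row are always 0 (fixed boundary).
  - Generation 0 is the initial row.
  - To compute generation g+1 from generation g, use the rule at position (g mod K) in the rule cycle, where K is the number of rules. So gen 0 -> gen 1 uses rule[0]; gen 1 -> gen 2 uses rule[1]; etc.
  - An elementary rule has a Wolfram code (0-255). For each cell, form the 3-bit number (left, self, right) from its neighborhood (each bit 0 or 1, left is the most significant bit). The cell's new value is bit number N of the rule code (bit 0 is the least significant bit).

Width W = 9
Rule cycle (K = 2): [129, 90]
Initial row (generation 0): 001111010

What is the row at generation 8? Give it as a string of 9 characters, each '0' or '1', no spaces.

Answer: 101100000

Derivation:
Gen 0: 001111010
Gen 1 (rule 129): 100110000
Gen 2 (rule 90): 011111000
Gen 3 (rule 129): 001110011
Gen 4 (rule 90): 011011111
Gen 5 (rule 129): 000001110
Gen 6 (rule 90): 000011011
Gen 7 (rule 129): 111000000
Gen 8 (rule 90): 101100000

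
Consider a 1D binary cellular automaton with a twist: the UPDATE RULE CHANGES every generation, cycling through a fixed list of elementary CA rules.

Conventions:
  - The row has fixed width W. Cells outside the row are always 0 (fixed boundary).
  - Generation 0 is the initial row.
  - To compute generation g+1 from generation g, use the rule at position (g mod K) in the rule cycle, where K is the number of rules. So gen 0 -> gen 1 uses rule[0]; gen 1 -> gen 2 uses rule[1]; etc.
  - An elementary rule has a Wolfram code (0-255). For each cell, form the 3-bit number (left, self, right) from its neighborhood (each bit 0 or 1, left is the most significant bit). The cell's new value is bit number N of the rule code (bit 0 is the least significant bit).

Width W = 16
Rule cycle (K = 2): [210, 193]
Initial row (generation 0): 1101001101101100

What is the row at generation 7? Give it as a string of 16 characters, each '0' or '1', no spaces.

Answer: 0101001001011001

Derivation:
Gen 0: 1101001101101100
Gen 1 (rule 210): 0100110100100110
Gen 2 (rule 193): 0000010000000010
Gen 3 (rule 210): 0000101000000101
Gen 4 (rule 193): 1110000011110000
Gen 5 (rule 210): 0111000101111000
Gen 6 (rule 193): 0011010000111011
Gen 7 (rule 210): 0101001001011001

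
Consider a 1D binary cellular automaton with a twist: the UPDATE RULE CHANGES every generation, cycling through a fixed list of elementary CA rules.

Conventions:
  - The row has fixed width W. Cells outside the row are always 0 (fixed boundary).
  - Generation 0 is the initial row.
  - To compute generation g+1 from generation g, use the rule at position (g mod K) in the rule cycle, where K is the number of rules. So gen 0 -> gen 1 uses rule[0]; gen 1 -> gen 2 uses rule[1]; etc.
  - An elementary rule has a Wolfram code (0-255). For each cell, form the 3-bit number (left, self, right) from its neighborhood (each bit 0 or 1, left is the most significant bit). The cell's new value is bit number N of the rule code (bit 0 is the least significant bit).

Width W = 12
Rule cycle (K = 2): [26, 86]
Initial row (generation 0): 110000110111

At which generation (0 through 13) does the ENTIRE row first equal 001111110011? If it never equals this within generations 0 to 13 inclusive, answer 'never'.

Answer: never

Derivation:
Gen 0: 110000110111
Gen 1 (rule 26): 101001100100
Gen 2 (rule 86): 101110111110
Gen 3 (rule 26): 001000100001
Gen 4 (rule 86): 011101110011
Gen 5 (rule 26): 110001001110
Gen 6 (rule 86): 011011110011
Gen 7 (rule 26): 110010001110
Gen 8 (rule 86): 011111010011
Gen 9 (rule 26): 110000001110
Gen 10 (rule 86): 011000010011
Gen 11 (rule 26): 110100101110
Gen 12 (rule 86): 010111100011
Gen 13 (rule 26): 100100010110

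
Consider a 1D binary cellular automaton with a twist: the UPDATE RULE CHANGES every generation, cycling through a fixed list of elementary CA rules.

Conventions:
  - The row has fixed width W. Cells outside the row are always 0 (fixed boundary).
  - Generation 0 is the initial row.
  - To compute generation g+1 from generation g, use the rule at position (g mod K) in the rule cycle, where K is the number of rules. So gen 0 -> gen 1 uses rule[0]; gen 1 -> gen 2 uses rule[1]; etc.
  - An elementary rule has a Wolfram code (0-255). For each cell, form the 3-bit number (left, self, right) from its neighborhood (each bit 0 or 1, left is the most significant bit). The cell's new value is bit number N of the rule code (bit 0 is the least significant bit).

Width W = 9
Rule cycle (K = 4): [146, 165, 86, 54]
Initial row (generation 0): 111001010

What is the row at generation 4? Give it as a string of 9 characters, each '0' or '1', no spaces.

Gen 0: 111001010
Gen 1 (rule 146): 010110001
Gen 2 (rule 165): 011000101
Gen 3 (rule 86): 101101101
Gen 4 (rule 54): 110010011

Answer: 110010011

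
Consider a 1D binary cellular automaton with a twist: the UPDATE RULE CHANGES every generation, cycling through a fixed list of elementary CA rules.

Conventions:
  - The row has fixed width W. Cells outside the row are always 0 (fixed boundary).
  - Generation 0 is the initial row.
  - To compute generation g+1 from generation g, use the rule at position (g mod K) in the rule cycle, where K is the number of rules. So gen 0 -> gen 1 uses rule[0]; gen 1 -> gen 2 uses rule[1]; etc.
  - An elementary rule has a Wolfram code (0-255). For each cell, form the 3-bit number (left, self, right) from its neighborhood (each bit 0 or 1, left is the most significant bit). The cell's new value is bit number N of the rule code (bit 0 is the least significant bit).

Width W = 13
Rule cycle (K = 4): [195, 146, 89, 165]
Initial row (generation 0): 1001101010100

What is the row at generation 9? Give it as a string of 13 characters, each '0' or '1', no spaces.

Gen 0: 1001101010100
Gen 1 (rule 195): 0010100000001
Gen 2 (rule 146): 0100010000010
Gen 3 (rule 89): 0011001111001
Gen 4 (rule 165): 1000000110001
Gen 5 (rule 195): 0011111010110
Gen 6 (rule 146): 0101110000001
Gen 7 (rule 89): 0001011111100
Gen 8 (rule 165): 1101101111001
Gen 9 (rule 195): 0100100111010

Answer: 0100100111010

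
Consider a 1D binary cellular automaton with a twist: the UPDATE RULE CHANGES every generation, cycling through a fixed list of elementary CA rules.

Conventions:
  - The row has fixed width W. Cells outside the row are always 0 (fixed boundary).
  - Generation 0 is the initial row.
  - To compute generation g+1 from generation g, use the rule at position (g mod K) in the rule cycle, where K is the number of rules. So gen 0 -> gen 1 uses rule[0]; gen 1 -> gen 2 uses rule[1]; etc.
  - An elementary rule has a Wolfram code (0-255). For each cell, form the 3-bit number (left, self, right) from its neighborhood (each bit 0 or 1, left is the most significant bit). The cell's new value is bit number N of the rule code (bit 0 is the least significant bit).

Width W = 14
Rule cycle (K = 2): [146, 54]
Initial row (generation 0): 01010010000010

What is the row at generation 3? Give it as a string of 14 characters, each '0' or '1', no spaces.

Gen 0: 01010010000010
Gen 1 (rule 146): 10001101000101
Gen 2 (rule 54): 11010011101111
Gen 3 (rule 146): 00001101000110

Answer: 00001101000110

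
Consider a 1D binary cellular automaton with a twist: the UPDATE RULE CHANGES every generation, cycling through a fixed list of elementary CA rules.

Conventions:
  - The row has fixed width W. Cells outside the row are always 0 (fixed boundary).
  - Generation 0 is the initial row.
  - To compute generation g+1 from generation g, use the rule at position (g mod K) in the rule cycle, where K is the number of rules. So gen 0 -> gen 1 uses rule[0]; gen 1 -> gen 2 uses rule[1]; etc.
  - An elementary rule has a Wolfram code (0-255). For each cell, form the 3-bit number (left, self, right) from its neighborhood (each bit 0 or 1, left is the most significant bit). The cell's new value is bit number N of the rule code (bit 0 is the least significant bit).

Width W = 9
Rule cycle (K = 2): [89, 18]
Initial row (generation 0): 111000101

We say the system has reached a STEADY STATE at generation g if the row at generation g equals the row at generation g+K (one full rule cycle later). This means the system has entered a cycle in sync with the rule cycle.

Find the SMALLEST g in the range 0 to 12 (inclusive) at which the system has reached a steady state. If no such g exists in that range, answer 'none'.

Answer: 6

Derivation:
Gen 0: 111000101
Gen 1 (rule 89): 101110000
Gen 2 (rule 18): 000001000
Gen 3 (rule 89): 111100111
Gen 4 (rule 18): 000011000
Gen 5 (rule 89): 111011111
Gen 6 (rule 18): 000000000
Gen 7 (rule 89): 111111111
Gen 8 (rule 18): 000000000
Gen 9 (rule 89): 111111111
Gen 10 (rule 18): 000000000
Gen 11 (rule 89): 111111111
Gen 12 (rule 18): 000000000
Gen 13 (rule 89): 111111111
Gen 14 (rule 18): 000000000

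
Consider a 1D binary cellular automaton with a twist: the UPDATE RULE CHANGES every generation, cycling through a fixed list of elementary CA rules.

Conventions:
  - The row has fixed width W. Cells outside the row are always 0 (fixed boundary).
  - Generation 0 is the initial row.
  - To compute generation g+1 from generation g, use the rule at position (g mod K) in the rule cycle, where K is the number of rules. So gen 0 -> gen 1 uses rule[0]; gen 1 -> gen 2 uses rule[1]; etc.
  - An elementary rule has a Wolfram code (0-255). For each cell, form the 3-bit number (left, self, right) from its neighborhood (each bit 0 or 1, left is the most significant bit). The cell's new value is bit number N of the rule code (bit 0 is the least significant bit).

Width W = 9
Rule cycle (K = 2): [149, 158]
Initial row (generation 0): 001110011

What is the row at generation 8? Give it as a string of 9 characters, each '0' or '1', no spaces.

Answer: 110011100

Derivation:
Gen 0: 001110011
Gen 1 (rule 149): 100101000
Gen 2 (rule 158): 111101100
Gen 3 (rule 149): 011000011
Gen 4 (rule 158): 110100110
Gen 5 (rule 149): 000110001
Gen 6 (rule 158): 001101011
Gen 7 (rule 149): 100001000
Gen 8 (rule 158): 110011100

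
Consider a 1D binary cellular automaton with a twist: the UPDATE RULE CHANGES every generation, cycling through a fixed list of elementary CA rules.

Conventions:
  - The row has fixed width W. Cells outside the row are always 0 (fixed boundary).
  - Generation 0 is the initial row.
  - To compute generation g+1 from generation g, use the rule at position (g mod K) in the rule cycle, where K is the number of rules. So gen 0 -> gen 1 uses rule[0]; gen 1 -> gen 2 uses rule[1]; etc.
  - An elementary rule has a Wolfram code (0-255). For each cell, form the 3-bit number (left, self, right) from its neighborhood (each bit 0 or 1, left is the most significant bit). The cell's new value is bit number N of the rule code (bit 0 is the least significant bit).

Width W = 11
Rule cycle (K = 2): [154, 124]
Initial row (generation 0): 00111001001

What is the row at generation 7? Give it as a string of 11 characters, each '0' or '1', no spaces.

Answer: 10111011110

Derivation:
Gen 0: 00111001001
Gen 1 (rule 154): 01110110110
Gen 2 (rule 124): 01011111111
Gen 3 (rule 154): 10011111110
Gen 4 (rule 124): 11010000011
Gen 5 (rule 154): 10001000110
Gen 6 (rule 124): 11001100111
Gen 7 (rule 154): 10111011110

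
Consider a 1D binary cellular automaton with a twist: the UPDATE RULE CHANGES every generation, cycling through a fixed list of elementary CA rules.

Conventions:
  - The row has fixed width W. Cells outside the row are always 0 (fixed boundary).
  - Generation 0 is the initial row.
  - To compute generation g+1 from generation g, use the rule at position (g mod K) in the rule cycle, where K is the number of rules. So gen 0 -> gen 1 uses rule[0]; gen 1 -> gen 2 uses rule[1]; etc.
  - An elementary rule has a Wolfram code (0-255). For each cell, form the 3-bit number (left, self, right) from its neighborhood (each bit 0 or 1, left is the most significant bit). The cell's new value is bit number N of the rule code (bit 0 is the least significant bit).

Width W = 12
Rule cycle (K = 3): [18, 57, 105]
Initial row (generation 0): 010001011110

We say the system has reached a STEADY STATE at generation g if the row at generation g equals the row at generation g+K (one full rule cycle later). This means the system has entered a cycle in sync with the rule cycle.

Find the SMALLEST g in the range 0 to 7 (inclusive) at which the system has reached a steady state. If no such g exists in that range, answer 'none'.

Answer: none

Derivation:
Gen 0: 010001011110
Gen 1 (rule 18): 101010000001
Gen 2 (rule 57): 010101111100
Gen 3 (rule 105): 001011000101
Gen 4 (rule 18): 010000101000
Gen 5 (rule 57): 001110010111
Gen 6 (rule 105): 101010001101
Gen 7 (rule 18): 000001010000
Gen 8 (rule 57): 111100101111
Gen 9 (rule 105): 100100011001
Gen 10 (rule 18): 011010100110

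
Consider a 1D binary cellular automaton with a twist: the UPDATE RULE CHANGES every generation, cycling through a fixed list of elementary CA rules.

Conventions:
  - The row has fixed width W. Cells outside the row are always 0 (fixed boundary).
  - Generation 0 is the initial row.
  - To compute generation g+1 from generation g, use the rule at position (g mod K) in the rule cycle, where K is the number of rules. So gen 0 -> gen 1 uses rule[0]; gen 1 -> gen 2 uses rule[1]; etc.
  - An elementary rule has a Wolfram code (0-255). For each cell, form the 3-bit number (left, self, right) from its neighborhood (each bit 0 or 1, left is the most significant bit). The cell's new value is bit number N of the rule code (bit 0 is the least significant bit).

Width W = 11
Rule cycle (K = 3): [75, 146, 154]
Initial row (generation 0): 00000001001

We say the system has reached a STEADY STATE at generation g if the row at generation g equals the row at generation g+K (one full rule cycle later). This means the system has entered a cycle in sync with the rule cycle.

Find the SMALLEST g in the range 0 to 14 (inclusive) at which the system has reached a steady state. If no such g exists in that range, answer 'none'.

Answer: none

Derivation:
Gen 0: 00000001001
Gen 1 (rule 75): 11111110010
Gen 2 (rule 146): 01111101101
Gen 3 (rule 154): 11111001000
Gen 4 (rule 75): 10001010011
Gen 5 (rule 146): 01010001100
Gen 6 (rule 154): 10001011010
Gen 7 (rule 75): 00110011000
Gen 8 (rule 146): 01001100100
Gen 9 (rule 154): 10111011010
Gen 10 (rule 75): 00101011000
Gen 11 (rule 146): 01000000100
Gen 12 (rule 154): 10100001010
Gen 13 (rule 75): 00001110000
Gen 14 (rule 146): 00010101000
Gen 15 (rule 154): 00100000100
Gen 16 (rule 75): 11001111001
Gen 17 (rule 146): 00110110110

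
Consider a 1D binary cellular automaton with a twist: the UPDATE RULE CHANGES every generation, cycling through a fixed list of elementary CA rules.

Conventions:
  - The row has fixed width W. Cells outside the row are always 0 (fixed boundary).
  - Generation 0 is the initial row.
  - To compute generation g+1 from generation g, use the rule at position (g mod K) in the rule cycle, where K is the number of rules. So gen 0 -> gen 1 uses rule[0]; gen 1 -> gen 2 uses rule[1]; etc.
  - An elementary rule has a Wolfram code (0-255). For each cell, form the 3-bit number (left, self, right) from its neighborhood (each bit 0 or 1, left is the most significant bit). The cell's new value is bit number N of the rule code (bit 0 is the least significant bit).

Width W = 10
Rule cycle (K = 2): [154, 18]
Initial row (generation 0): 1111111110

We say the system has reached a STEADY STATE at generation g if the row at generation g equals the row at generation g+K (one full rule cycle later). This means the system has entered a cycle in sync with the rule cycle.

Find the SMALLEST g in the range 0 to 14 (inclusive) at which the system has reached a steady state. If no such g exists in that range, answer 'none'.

Gen 0: 1111111110
Gen 1 (rule 154): 1111111101
Gen 2 (rule 18): 0000000000
Gen 3 (rule 154): 0000000000
Gen 4 (rule 18): 0000000000
Gen 5 (rule 154): 0000000000
Gen 6 (rule 18): 0000000000
Gen 7 (rule 154): 0000000000
Gen 8 (rule 18): 0000000000
Gen 9 (rule 154): 0000000000
Gen 10 (rule 18): 0000000000
Gen 11 (rule 154): 0000000000
Gen 12 (rule 18): 0000000000
Gen 13 (rule 154): 0000000000
Gen 14 (rule 18): 0000000000
Gen 15 (rule 154): 0000000000
Gen 16 (rule 18): 0000000000

Answer: 2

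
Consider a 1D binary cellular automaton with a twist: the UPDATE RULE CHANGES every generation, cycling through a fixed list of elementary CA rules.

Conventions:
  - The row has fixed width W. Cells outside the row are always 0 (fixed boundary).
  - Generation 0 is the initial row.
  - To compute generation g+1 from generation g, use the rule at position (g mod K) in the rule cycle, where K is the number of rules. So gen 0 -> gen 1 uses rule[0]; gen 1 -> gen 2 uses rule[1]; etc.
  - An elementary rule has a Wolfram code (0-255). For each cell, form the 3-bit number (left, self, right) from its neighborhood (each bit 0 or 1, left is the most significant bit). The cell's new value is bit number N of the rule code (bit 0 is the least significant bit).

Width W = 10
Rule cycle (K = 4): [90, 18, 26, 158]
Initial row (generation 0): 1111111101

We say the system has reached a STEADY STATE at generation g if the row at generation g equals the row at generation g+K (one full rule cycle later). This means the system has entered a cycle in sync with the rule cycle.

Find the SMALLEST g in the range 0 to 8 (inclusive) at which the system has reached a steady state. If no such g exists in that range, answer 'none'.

Answer: none

Derivation:
Gen 0: 1111111101
Gen 1 (rule 90): 1000000100
Gen 2 (rule 18): 0100001010
Gen 3 (rule 26): 1010010001
Gen 4 (rule 158): 1011111011
Gen 5 (rule 90): 0010001011
Gen 6 (rule 18): 0101010000
Gen 7 (rule 26): 1000001000
Gen 8 (rule 158): 1100011100
Gen 9 (rule 90): 1110110110
Gen 10 (rule 18): 0000000001
Gen 11 (rule 26): 0000000010
Gen 12 (rule 158): 0000000111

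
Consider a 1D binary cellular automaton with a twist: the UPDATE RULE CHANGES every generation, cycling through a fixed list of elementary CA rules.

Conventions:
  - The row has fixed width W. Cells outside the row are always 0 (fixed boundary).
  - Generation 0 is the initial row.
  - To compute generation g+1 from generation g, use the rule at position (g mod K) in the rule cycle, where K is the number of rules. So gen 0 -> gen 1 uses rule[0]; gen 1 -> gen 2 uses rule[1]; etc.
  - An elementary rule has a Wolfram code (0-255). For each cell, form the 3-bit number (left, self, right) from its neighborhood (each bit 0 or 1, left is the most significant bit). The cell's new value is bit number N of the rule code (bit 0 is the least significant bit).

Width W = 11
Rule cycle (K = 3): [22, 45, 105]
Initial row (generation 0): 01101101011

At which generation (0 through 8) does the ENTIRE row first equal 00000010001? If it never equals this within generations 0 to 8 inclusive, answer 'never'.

Gen 0: 01101101011
Gen 1 (rule 22): 10000001000
Gen 2 (rule 45): 10111101011
Gen 3 (rule 105): 01100110111
Gen 4 (rule 22): 10011000000
Gen 5 (rule 45): 10010011111
Gen 6 (rule 105): 00000010001
Gen 7 (rule 22): 00000111011
Gen 8 (rule 45): 11110100110

Answer: 6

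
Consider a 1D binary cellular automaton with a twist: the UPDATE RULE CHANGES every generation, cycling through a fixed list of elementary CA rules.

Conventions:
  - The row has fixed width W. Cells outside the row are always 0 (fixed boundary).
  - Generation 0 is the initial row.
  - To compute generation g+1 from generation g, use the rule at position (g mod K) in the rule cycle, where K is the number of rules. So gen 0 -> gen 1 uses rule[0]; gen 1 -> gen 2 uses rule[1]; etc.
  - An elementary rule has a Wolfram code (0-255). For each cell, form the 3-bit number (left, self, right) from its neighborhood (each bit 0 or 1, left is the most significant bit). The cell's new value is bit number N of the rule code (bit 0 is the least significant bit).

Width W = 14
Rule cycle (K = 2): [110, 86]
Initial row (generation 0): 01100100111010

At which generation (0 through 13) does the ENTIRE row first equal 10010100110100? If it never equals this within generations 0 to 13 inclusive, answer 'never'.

Gen 0: 01100100111010
Gen 1 (rule 110): 11101101101110
Gen 2 (rule 86): 00100100100011
Gen 3 (rule 110): 01101101100111
Gen 4 (rule 86): 10100100111001
Gen 5 (rule 110): 11101101101011
Gen 6 (rule 86): 00100100101001
Gen 7 (rule 110): 01101101111011
Gen 8 (rule 86): 10100100001001
Gen 9 (rule 110): 11101100011011
Gen 10 (rule 86): 00100110101001
Gen 11 (rule 110): 01101111111011
Gen 12 (rule 86): 10100000001001
Gen 13 (rule 110): 11100000011011

Answer: never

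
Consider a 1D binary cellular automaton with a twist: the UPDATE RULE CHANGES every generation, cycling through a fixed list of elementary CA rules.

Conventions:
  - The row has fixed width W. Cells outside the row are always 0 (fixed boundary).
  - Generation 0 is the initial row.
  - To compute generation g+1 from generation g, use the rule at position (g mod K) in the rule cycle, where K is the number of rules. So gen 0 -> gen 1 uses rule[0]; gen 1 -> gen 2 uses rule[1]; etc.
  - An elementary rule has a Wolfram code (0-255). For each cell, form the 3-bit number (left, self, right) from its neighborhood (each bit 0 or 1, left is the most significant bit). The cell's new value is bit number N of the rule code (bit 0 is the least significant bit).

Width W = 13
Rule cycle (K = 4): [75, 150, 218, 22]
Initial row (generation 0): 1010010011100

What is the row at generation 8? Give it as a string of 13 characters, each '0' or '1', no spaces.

Gen 0: 1010010011100
Gen 1 (rule 75): 0000100110101
Gen 2 (rule 150): 0001111000101
Gen 3 (rule 218): 0011111101000
Gen 4 (rule 22): 0100000001100
Gen 5 (rule 75): 1001111111101
Gen 6 (rule 150): 1110111111001
Gen 7 (rule 218): 1110111111110
Gen 8 (rule 22): 0000000000001

Answer: 0000000000001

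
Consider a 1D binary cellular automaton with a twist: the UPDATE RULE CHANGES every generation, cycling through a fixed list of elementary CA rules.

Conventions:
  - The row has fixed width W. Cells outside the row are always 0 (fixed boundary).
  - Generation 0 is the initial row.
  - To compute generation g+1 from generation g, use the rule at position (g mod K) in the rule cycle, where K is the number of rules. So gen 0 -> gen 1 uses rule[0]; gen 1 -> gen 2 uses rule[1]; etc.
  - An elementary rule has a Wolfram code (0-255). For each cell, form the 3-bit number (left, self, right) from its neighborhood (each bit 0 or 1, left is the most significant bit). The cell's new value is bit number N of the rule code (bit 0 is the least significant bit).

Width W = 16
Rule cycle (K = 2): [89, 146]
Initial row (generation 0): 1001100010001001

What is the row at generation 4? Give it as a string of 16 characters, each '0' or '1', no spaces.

Answer: 1000000010000110

Derivation:
Gen 0: 1001100010001001
Gen 1 (rule 89): 0101111001100100
Gen 2 (rule 146): 1000110110011010
Gen 3 (rule 89): 0110110111011001
Gen 4 (rule 146): 1000000010000110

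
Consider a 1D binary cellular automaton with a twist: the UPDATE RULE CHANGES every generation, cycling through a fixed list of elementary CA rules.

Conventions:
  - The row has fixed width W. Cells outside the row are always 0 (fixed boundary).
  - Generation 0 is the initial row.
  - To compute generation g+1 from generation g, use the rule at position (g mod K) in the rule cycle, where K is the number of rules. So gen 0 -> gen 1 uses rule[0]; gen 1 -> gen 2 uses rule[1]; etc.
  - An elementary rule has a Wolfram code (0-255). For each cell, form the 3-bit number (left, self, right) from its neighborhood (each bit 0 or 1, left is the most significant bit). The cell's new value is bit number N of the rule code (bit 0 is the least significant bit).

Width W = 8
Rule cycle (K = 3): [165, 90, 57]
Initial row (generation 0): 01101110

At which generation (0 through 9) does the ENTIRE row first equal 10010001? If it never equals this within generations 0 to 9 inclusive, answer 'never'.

Answer: 7

Derivation:
Gen 0: 01101110
Gen 1 (rule 165): 00010100
Gen 2 (rule 90): 00100010
Gen 3 (rule 57): 10011001
Gen 4 (rule 165): 10000001
Gen 5 (rule 90): 01000010
Gen 6 (rule 57): 00111001
Gen 7 (rule 165): 10010001
Gen 8 (rule 90): 01101010
Gen 9 (rule 57): 01010101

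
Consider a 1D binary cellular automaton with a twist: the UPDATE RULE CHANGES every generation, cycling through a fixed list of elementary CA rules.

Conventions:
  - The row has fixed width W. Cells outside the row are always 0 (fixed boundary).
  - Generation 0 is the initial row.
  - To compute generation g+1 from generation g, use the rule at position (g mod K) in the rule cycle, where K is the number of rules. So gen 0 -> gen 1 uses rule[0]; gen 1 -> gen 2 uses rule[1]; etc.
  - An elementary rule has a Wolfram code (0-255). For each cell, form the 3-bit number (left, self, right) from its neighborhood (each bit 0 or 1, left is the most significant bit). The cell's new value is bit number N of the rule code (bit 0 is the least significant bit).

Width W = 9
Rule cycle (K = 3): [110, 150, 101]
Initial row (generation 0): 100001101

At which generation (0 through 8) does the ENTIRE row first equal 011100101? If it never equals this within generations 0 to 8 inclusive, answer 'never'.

Gen 0: 100001101
Gen 1 (rule 110): 100011111
Gen 2 (rule 150): 110101110
Gen 3 (rule 101): 011110010
Gen 4 (rule 110): 110010110
Gen 5 (rule 150): 001110001
Gen 6 (rule 101): 100010101
Gen 7 (rule 110): 100111111
Gen 8 (rule 150): 111011110

Answer: never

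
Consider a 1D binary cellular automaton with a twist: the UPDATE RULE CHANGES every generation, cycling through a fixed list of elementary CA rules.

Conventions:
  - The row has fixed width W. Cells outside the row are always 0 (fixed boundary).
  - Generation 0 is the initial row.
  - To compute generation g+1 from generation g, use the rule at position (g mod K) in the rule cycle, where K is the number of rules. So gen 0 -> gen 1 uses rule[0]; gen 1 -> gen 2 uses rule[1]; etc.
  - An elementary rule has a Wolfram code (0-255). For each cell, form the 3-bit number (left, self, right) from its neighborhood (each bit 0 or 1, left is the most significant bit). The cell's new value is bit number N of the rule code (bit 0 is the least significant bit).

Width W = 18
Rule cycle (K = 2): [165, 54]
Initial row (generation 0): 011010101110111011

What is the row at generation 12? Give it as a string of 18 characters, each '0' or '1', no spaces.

Gen 0: 011010101110111011
Gen 1 (rule 165): 000111110101010100
Gen 2 (rule 54): 001000001111111110
Gen 3 (rule 165): 101011100111111100
Gen 4 (rule 54): 111100011000000010
Gen 5 (rule 165): 011001000011111010
Gen 6 (rule 54): 100111100100000111
Gen 7 (rule 165): 100011000101110010
Gen 8 (rule 54): 110100101110001111
Gen 9 (rule 165): 001100110100100110
Gen 10 (rule 54): 010011001111111001
Gen 11 (rule 165): 010000000111110001
Gen 12 (rule 54): 111000001000001011

Answer: 111000001000001011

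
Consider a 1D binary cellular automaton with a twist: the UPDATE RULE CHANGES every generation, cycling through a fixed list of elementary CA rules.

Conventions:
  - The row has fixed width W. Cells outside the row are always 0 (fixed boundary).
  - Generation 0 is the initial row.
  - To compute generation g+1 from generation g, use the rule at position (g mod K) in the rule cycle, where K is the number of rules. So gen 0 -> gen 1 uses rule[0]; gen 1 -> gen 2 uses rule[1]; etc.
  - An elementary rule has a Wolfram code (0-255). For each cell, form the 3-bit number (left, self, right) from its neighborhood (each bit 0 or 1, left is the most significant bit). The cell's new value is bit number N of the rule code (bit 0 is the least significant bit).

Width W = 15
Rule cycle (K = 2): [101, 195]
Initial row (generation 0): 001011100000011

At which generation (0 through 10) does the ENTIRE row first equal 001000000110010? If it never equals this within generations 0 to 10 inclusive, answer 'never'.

Answer: 10

Derivation:
Gen 0: 001011100000011
Gen 1 (rule 101): 101100101111001
Gen 2 (rule 195): 000101000111010
Gen 3 (rule 101): 110111010001110
Gen 4 (rule 195): 010011000110110
Gen 5 (rule 101): 010001010011010
Gen 6 (rule 195): 100110000101000
Gen 7 (rule 101): 100010110111011
Gen 8 (rule 195): 001100010011001
Gen 9 (rule 101): 100101010001001
Gen 10 (rule 195): 001000000110010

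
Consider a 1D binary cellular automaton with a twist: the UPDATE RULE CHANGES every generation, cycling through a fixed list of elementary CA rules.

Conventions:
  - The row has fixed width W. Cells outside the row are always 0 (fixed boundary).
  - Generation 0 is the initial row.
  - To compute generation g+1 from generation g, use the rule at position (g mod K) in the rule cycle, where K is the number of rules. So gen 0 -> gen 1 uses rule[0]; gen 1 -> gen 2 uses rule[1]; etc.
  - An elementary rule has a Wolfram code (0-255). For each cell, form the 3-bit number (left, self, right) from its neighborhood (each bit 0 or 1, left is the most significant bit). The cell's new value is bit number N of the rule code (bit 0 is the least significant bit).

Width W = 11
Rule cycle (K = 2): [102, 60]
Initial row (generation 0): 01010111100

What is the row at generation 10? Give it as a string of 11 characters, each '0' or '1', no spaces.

Gen 0: 01010111100
Gen 1 (rule 102): 11111000100
Gen 2 (rule 60): 10000100110
Gen 3 (rule 102): 10001101010
Gen 4 (rule 60): 11001011111
Gen 5 (rule 102): 01011100001
Gen 6 (rule 60): 01110010001
Gen 7 (rule 102): 10010110011
Gen 8 (rule 60): 11011101010
Gen 9 (rule 102): 01100111110
Gen 10 (rule 60): 01010100001

Answer: 01010100001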